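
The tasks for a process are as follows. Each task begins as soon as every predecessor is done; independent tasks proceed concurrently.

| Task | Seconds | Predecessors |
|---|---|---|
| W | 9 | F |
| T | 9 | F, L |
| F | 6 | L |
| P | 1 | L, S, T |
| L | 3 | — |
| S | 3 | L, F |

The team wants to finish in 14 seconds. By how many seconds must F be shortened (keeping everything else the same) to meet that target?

Current finish: 19 seconds; target: 14.
F is on every critical path, so each second cut from F cuts the finish by one (this holds down to a finish of 14).
Need 19 − 14 = 5 seconds off F → F becomes 1 second, finish becomes 14.

5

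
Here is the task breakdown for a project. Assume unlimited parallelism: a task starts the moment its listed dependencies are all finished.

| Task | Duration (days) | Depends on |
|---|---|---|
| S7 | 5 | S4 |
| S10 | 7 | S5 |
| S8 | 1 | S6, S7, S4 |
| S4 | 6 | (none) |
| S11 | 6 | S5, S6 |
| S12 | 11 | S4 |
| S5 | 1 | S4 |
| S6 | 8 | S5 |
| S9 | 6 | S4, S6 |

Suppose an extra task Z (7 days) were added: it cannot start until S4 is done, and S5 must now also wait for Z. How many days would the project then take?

28

Originally the project takes 21 days.
With Z inserted, S5 now waits for max(S4, Z).
New critical path: S4→Z→S5→S6→S9 = 6+7+1+8+6 = 28 ⇒ 28 days.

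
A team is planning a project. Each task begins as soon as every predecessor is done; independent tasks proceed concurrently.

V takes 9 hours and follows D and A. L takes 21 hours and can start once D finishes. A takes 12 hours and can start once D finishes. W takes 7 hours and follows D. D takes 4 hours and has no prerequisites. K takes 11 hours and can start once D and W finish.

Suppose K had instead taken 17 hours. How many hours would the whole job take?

Critical path before the change: D→A→V = 4+12+9 = 25 giving 25 hours.
K has 3 hours of float (longest path through it is 22).
Now D→W→K = 4+7+17 = 28 is longest, so the finish becomes 28 hours.

28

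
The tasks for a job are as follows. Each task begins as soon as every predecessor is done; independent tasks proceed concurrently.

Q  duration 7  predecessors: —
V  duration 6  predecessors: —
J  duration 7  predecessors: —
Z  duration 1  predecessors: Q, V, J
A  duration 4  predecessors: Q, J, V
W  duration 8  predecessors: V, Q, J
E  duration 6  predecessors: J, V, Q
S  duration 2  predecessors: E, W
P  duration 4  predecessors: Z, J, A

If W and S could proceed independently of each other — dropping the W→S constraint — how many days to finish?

15

Original critical path: Q→W→S = 7+8+2 = 17 ⇒ 17 days.
Without W→S, S's earliest start moves from 15 to 13.
After: Q→A→P = 7+4+4 = 15 → 15 days.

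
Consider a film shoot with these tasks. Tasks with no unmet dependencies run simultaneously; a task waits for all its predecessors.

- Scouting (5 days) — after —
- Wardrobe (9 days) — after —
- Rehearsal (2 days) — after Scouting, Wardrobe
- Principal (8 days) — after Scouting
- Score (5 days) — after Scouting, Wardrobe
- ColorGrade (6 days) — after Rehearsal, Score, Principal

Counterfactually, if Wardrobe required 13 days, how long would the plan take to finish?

Critical path before the change: Wardrobe→Score→ColorGrade = 9+5+6 = 20 giving 20 days.
Wardrobe lies on that path, so at 13 days the path becomes 24 days.
The critical path is still Wardrobe→Score→ColorGrade; finish is now 24 days.

24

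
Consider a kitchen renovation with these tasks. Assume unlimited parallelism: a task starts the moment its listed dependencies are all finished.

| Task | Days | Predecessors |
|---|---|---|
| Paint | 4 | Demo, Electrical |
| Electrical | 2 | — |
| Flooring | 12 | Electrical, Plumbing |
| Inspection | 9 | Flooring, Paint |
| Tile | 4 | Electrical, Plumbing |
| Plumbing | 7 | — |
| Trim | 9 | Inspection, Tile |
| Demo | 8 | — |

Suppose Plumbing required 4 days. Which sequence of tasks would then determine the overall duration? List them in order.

Plumbing, Flooring, Inspection, Trim

Actual critical path: Plumbing→Flooring→Inspection→Trim = 7+12+9+9 = 37 ⇒ 37 days.
Plumbing lies on that path, so at 4 days the path becomes 34 days.
The critical path is still Plumbing→Flooring→Inspection→Trim; finish is now 34 days.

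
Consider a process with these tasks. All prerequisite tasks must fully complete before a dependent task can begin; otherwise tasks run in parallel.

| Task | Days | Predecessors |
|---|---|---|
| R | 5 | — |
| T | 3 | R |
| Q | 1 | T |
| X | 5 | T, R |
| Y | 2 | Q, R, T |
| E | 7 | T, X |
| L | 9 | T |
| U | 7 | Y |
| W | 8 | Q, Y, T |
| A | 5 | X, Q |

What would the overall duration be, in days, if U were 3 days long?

20

The binding path is R→T→X→E = 5+3+5+7 = 20; finish at 20 days.
U has 2 days of float (longest path through it is 18).
No other chain overtakes it, so the finish is 20 days.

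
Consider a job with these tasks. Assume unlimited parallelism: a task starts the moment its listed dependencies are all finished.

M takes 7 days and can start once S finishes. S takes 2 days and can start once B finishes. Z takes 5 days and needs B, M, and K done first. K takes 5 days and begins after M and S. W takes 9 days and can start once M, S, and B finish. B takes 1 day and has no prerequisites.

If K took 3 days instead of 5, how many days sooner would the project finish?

1

As given, the longest chain is B→S→M→K→Z = 1+2+7+5+5 = 20, so the finish is 20 days.
K is on the critical path; changing it to 3 makes that path 18 days.
The binding chain switches to B→S→M→W = 1+2+7+9 = 19; finish 19 days.
Change in finish: 19 − 20 = -1 days.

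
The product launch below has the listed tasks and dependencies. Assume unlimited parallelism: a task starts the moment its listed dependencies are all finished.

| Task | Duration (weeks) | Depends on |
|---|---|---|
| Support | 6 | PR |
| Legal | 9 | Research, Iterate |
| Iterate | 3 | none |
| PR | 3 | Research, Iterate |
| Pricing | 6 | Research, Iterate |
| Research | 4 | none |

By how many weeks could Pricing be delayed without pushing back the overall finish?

3

The longest chain is Research→PR→Support = 4+3+6 = 13; overall finish 13 weeks.
Longest path through Pricing: 10 weeks (earliest finish 10, latest finish 13).
So Pricing can slip 13 − 10 = 3 weeks.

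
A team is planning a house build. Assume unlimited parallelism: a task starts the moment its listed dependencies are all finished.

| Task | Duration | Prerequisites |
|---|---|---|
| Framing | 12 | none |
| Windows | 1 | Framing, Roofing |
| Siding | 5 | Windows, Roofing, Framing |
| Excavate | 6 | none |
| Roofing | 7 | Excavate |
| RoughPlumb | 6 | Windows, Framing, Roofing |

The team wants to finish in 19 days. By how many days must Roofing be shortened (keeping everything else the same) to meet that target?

Current finish: 20 days; target: 19.
Roofing is on every critical path, so each day cut from Roofing cuts the finish by one (this holds down to a finish of 19).
Need 20 − 19 = 1 day off Roofing → Roofing becomes 6 days, finish becomes 19.

1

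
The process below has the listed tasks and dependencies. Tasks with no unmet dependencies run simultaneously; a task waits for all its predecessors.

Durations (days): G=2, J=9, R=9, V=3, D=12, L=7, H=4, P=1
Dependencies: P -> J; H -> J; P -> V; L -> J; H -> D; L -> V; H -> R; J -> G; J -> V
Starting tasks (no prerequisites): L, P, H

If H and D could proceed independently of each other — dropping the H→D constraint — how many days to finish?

With the dependency in place, L→J→V = 7+9+3 = 19 sets the finish at 19 days.
Without H→D, D's earliest start moves from 4 to 0.
New critical path: L→J→V = 7+9+3 = 19 ⇒ 19 days.

19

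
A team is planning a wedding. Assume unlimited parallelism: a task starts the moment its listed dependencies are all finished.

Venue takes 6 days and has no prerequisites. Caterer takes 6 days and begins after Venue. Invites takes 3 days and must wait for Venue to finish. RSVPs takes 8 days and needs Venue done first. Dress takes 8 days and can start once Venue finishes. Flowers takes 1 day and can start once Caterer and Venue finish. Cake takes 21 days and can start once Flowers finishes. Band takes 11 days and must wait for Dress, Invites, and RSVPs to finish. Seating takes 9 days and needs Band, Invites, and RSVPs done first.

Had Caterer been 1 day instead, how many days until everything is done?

Critical path before the change: Venue→Caterer→Flowers→Cake = 6+6+1+21 = 34 giving 34 days.
Caterer lies on that path, so at 1 day the path becomes 29 days.
New critical path: Venue→RSVPs→Band→Seating = 6+8+11+9 = 34 ⇒ 34 days.

34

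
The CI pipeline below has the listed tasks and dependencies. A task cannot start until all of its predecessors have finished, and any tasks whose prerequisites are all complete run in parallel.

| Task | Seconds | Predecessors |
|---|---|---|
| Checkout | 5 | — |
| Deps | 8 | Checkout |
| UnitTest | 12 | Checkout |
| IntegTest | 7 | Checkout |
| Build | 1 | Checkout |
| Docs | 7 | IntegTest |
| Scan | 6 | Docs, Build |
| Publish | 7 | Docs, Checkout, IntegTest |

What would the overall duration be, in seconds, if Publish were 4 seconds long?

The binding path is Checkout→IntegTest→Docs→Publish = 5+7+7+7 = 26; finish at 26 seconds.
Since Publish is critical, the -3 change carries straight to that chain (now 23 seconds).
Now Checkout→IntegTest→Docs→Scan = 5+7+7+6 = 25 is longest, so the finish becomes 25 seconds.

25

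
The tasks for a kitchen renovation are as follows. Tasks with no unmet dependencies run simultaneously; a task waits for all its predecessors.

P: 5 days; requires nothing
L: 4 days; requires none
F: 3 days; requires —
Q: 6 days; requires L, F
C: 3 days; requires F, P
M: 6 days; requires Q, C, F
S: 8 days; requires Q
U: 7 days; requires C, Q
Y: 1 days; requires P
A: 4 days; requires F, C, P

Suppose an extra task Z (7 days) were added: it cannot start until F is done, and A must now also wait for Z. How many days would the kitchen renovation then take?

Originally the kitchen renovation takes 18 days.
With Z inserted, A now waits for max(F, C, P, Z).
New critical path: L→Q→S = 4+6+8 = 18 ⇒ 18 days.

18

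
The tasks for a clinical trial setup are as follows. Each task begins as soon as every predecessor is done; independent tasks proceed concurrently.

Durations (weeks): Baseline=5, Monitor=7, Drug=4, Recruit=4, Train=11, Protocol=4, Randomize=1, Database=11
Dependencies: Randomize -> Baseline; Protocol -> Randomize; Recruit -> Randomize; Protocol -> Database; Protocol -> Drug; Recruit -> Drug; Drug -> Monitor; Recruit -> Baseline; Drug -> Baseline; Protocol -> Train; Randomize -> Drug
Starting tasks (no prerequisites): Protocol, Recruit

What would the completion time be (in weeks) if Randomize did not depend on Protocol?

16

Before: longest chain Protocol→Randomize→Drug→Monitor = 4+1+4+7 = 16, finish 16.
Dropping Protocol→Randomize doesn't change Randomize's earliest start (4); another predecessor still binds.
After: Recruit→Randomize→Drug→Monitor = 4+1+4+7 = 16 → 16 weeks.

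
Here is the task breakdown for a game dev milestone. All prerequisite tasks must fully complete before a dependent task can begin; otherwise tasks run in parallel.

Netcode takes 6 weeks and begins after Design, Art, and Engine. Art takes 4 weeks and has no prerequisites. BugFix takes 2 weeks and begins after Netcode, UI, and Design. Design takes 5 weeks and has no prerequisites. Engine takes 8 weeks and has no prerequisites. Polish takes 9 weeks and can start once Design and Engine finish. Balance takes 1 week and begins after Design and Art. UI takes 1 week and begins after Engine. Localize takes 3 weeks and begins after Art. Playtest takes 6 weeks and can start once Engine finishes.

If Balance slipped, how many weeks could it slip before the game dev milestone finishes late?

11

Critical path: Engine→Polish = 8+9 = 17, so the finish is 17 weeks.
The longest chain containing Balance totals 6 weeks.
Float = 17 − 6 = 11.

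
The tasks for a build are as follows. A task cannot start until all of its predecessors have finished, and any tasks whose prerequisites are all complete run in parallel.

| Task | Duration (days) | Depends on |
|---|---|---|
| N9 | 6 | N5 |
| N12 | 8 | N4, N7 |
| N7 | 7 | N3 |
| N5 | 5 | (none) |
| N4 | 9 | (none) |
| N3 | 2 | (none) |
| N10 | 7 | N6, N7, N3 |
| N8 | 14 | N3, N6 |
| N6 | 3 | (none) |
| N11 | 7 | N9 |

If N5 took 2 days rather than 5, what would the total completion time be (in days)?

17

Actual critical path: N5→N9→N11 = 5+6+7 = 18 ⇒ 18 days.
Since N5 is critical, the -3 change carries straight to that chain (now 15 days).
The binding chain switches to N3→N7→N12 = 2+7+8 = 17; finish 17 days.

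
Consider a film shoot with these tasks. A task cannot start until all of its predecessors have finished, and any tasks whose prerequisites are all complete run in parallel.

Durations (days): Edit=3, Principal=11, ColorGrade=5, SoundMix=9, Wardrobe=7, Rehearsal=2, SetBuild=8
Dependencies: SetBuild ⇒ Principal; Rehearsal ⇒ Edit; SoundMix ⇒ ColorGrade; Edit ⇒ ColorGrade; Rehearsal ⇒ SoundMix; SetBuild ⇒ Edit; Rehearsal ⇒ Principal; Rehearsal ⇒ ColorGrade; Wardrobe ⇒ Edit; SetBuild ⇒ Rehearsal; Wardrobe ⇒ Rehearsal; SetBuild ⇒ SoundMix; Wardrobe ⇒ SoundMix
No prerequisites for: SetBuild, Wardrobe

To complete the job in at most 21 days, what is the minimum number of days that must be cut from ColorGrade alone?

Current finish: 24 days; target: 21.
ColorGrade is on every critical path, so each day cut from ColorGrade cuts the finish by one (this holds down to a finish of 21).
Need 24 − 21 = 3 days off ColorGrade → ColorGrade becomes 2 days, finish becomes 21.

3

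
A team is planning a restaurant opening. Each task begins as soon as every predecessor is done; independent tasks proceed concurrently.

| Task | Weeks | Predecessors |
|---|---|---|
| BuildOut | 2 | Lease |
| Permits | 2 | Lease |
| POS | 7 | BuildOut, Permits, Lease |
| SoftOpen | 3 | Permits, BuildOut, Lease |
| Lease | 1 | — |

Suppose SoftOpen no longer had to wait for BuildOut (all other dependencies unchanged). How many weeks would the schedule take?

Original critical path: Lease→Permits→POS = 1+2+7 = 10 ⇒ 10 weeks.
Dropping BuildOut→SoftOpen doesn't change SoftOpen's earliest start (3); another predecessor still binds.
The longest chain is now Lease→Permits→POS = 1+2+7 = 10, so the schedule takes 10 weeks.

10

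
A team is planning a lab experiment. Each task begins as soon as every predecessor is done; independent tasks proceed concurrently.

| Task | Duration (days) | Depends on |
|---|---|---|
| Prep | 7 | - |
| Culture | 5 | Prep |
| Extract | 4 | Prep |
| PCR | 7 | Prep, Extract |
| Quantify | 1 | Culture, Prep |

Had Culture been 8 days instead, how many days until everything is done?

Critical path before the change: Prep→Extract→PCR = 7+4+7 = 18 giving 18 days.
Culture is off the critical path — its longest chain is 13 days, giving 5 of slack.
The critical path is still Prep→Extract→PCR; finish is now 18 days.

18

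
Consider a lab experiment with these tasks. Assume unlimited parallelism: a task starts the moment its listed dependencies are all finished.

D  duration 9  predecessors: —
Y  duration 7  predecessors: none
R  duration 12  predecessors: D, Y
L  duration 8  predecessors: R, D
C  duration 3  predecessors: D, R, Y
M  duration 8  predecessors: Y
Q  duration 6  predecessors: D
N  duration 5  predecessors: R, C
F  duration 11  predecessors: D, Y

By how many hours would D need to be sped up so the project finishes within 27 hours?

2

Current finish: 29 hours; target: 27.
D is on every critical path, so each hour cut from D cuts the finish by one (this holds down to a finish of 27).
Need 29 − 27 = 2 hours off D → D becomes 7 hours, finish becomes 27.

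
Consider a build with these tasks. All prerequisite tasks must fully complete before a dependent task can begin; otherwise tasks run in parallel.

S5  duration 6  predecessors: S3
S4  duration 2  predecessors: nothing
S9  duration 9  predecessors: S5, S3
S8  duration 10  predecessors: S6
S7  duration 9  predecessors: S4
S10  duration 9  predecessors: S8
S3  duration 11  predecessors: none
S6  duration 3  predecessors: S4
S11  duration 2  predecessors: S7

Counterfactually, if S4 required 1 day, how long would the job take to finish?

The binding path is S3→S5→S9 = 11+6+9 = 26; finish at 26 days.
S4 is off the critical path — its longest chain is 24 days, giving 2 of slack.
The critical path is still S3→S5→S9; finish is now 26 days.

26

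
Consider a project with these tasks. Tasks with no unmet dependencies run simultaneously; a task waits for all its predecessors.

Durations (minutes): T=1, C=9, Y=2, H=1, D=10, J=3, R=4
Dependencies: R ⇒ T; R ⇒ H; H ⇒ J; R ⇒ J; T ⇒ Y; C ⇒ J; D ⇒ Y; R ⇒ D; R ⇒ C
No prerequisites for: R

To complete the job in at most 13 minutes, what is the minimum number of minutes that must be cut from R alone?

Current finish: 16 minutes; target: 13.
R is on every critical path, so each minute cut from R cuts the finish by one (this holds down to a finish of 13).
Need 16 − 13 = 3 minutes off R → R becomes 1 minute, finish becomes 13.

3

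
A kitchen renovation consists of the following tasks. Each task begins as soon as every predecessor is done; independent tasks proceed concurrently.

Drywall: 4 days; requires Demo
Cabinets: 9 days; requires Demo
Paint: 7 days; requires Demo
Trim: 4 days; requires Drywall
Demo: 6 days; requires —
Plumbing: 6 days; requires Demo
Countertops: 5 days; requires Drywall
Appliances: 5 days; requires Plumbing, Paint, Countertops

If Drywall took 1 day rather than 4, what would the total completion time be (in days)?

18

Baseline: Demo→Drywall→Countertops→Appliances = 6+4+5+5 = 20 → 20 days.
Since Drywall is critical, the -3 change carries straight to that chain (now 17 days).
Now Demo→Paint→Appliances = 6+7+5 = 18 is longest, so the finish becomes 18 days.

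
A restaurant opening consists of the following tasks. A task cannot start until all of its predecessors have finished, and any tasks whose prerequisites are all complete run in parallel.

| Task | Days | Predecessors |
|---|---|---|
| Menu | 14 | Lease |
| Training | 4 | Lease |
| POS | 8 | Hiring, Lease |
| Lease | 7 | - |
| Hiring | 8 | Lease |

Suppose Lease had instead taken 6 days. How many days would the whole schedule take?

As given, the longest chain is Lease→Hiring→POS = 7+8+8 = 23, so the finish is 23 days.
Since Lease is critical, the -1 change carries straight to that chain (now 22 days).
The critical path is still Lease→Hiring→POS; finish is now 22 days.

22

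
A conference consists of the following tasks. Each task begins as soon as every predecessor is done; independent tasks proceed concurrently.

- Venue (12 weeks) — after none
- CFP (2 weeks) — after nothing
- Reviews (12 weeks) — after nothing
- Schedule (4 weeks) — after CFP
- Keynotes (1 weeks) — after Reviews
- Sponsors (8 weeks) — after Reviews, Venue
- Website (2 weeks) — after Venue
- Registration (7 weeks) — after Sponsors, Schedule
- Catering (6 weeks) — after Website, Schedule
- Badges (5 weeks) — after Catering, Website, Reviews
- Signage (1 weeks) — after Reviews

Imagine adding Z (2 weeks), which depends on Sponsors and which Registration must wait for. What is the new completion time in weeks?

29

Originally the plan takes 27 weeks.
With Z inserted, Registration now waits for max(Sponsors, Schedule, Z).
New critical path: Venue→Sponsors→Z→Registration = 12+8+2+7 = 29 ⇒ 29 weeks.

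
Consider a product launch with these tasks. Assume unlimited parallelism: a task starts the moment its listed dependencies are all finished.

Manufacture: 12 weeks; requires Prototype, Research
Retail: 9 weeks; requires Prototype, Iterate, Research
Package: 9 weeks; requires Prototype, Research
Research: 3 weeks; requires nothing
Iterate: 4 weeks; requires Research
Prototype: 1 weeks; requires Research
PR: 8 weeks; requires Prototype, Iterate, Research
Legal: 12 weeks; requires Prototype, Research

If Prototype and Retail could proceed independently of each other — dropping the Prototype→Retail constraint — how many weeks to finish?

16

Before: longest chain Research→Prototype→Manufacture = 3+1+12 = 16, finish 16.
Dropping Prototype→Retail doesn't change Retail's earliest start (7); another predecessor still binds.
New critical path: Research→Prototype→Manufacture = 3+1+12 = 16 ⇒ 16 weeks.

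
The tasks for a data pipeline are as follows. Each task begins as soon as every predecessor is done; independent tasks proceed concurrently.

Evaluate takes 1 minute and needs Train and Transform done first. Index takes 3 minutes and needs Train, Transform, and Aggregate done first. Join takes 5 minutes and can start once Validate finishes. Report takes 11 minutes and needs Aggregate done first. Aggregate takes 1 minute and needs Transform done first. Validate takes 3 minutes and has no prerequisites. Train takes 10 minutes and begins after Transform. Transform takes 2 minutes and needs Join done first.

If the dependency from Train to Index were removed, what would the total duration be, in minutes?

With the dependency in place, Validate→Join→Transform→Train→Index = 3+5+2+10+3 = 23 sets the finish at 23 minutes.
Without Train→Index, Index's earliest start moves from 20 to 11.
After: Validate→Join→Transform→Aggregate→Report = 3+5+2+1+11 = 22 → 22 minutes.

22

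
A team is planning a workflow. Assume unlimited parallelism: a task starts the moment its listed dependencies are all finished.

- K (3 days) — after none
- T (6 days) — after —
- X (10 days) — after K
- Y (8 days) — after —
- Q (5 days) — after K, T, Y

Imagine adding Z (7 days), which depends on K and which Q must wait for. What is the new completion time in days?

Originally the job takes 13 days.
With Z inserted, Q now waits for max(K, T, Y, Z).
New critical path: K→Z→Q = 3+7+5 = 15 ⇒ 15 days.

15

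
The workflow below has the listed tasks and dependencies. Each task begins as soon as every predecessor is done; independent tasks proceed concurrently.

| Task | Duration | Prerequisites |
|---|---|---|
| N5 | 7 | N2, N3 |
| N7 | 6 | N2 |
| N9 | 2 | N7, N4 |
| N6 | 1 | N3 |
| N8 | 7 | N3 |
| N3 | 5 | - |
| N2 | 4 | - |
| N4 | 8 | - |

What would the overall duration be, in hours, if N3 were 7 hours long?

14

As given, the longest chain is N3→N5 = 5+7 = 12, so the finish is 12 hours.
N3 lies on that path, so at 7 hours the path becomes 14 hours.
The critical path is still N3→N5; finish is now 14 hours.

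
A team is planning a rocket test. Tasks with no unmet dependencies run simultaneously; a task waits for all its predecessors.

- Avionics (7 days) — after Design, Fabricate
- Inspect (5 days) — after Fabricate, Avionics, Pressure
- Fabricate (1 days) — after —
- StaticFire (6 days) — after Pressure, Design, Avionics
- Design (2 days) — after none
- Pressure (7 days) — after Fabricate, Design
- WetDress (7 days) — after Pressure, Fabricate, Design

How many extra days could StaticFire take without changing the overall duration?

1

Critical path: Design→Pressure→WetDress = 2+7+7 = 16, so the finish is 16 days.
Longest path through StaticFire: 15 days (earliest finish 15, latest finish 16).
Float = 16 − 15 = 1.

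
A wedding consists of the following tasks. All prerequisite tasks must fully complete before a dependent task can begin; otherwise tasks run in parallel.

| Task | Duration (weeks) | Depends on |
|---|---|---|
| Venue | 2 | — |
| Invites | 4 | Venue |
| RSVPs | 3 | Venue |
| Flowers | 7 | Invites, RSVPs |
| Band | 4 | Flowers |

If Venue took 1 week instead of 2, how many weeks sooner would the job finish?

The binding path is Venue→Invites→Flowers→Band = 2+4+7+4 = 17; finish at 17 weeks.
Since Venue is critical, the -1 change carries straight to that chain (now 16 weeks).
No other chain overtakes it, so the finish is 16 weeks.
Change in finish: 16 − 17 = -1 weeks.

1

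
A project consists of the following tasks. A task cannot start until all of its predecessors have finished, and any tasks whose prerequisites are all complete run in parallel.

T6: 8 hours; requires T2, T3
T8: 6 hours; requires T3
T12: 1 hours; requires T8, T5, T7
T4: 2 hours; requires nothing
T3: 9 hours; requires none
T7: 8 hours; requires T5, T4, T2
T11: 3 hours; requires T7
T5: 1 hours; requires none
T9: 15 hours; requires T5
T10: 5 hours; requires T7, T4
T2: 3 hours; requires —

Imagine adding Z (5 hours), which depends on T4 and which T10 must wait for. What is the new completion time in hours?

Originally the project takes 17 hours.
With Z inserted, T10 now waits for max(T7, T4, Z).
New critical path: T3→T6 = 9+8 = 17 ⇒ 17 hours.

17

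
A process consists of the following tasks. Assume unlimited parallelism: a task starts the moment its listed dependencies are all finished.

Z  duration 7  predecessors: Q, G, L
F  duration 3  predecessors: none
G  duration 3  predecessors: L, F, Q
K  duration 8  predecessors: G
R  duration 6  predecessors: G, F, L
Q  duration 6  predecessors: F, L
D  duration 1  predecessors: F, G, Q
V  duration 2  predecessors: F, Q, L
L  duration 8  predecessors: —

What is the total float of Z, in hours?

Critical path: L→Q→G→K = 8+6+3+8 = 25, so the finish is 25 hours.
Z finishes as early as 24 and must finish by 25.
Float = 25 − 24 = 1.

1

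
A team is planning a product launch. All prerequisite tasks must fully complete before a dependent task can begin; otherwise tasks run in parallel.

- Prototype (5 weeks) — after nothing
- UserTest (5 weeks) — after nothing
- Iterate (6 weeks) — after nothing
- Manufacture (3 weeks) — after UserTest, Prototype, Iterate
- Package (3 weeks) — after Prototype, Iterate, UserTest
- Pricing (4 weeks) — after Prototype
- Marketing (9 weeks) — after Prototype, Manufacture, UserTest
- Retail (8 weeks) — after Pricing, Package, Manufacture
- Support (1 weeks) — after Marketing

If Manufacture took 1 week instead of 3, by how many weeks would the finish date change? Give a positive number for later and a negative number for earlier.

-2

The binding path is Iterate→Manufacture→Marketing→Support = 6+3+9+1 = 19; finish at 19 weeks.
Manufacture is on the critical path; changing it to 1 makes that path 17 weeks.
The binding chain switches to Prototype→Pricing→Retail = 5+4+8 = 17; finish 17 weeks.
Change in finish: 17 − 19 = -2 weeks.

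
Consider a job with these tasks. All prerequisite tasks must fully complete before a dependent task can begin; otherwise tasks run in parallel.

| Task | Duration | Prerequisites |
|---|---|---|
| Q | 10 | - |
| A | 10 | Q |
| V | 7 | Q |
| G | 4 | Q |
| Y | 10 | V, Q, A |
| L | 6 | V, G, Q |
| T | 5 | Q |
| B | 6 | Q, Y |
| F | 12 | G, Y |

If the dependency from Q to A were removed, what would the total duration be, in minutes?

39

With the dependency in place, Q→A→Y→F = 10+10+10+12 = 42 sets the finish at 42 minutes.
Without Q→A, A's earliest start moves from 10 to 0.
After: Q→V→Y→F = 10+7+10+12 = 39 → 39 minutes.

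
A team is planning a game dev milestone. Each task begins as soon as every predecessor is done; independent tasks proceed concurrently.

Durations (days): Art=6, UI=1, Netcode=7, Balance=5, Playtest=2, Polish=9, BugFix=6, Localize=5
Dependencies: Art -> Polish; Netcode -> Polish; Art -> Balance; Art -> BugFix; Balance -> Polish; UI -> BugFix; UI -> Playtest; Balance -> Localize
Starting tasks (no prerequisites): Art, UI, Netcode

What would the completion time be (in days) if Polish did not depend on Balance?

Before: longest chain Art→Balance→Polish = 6+5+9 = 20, finish 20.
Without Balance→Polish, Polish's earliest start moves from 11 to 7.
After: Art→Balance→Localize = 6+5+5 = 16 → 16 days.

16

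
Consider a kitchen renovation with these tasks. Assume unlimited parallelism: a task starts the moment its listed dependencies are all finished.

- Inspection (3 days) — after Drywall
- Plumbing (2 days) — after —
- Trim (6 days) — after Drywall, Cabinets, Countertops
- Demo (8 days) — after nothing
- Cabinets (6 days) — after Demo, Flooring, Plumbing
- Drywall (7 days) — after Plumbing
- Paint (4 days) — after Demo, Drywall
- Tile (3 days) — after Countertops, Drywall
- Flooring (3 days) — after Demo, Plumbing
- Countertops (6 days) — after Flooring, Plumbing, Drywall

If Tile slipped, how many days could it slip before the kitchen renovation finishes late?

The longest chain is Demo→Flooring→Cabinets→Trim = 8+3+6+6 = 23; overall finish 23 days.
The longest chain containing Tile totals 20 days.
Float = 23 − 20 = 3.

3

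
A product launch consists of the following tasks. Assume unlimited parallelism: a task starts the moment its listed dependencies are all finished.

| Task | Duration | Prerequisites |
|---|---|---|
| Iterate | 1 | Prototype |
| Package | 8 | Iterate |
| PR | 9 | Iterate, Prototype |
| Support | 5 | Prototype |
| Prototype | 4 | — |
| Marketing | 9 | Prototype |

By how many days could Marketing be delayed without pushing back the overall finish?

1

Prototype→Iterate→PR = 4+1+9 = 14 sets the makespan at 14 days.
Marketing finishes as early as 13 and must finish by 14.
Slack of Marketing = 5 − 4 = 1 day.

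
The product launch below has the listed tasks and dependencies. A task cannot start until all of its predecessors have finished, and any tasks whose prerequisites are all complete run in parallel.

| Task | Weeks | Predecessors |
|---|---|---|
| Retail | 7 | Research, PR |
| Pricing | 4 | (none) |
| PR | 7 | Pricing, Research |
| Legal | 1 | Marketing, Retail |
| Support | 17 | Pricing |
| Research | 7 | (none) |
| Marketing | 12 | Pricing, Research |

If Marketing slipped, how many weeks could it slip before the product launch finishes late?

Research→PR→Retail→Legal = 7+7+7+1 = 22 sets the makespan at 22 weeks.
Longest path through Marketing: 20 weeks (earliest finish 19, latest finish 21).
Slack of Marketing = 9 − 7 = 2 weeks.

2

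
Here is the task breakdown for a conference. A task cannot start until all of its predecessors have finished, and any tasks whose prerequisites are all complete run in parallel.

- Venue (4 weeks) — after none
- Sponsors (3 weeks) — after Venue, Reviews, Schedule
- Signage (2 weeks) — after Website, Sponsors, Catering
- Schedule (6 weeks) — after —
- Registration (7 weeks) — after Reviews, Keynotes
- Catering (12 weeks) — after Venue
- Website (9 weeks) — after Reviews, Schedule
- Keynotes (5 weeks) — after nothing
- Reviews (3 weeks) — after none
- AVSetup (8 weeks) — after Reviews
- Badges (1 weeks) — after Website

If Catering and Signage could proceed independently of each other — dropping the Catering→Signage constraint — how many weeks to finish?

Before: longest chain Venue→Catering→Signage = 4+12+2 = 18, finish 18.
Without Catering→Signage, Signage's earliest start moves from 16 to 15.
New critical path: Schedule→Website→Signage = 6+9+2 = 17 ⇒ 17 weeks.

17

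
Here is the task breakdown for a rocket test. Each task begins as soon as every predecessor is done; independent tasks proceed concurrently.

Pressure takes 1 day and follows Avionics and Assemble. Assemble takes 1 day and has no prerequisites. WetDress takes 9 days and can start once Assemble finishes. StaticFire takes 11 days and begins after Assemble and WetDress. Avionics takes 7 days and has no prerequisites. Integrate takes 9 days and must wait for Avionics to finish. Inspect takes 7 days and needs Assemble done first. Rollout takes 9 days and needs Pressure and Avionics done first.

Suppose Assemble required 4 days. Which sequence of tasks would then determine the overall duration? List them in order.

As given, the longest chain is Assemble→WetDress→StaticFire = 1+9+11 = 21, so the finish is 21 days.
Assemble lies on that path, so at 4 days the path becomes 24 days.
No other chain overtakes it, so the finish is 24 days.

Assemble, WetDress, StaticFire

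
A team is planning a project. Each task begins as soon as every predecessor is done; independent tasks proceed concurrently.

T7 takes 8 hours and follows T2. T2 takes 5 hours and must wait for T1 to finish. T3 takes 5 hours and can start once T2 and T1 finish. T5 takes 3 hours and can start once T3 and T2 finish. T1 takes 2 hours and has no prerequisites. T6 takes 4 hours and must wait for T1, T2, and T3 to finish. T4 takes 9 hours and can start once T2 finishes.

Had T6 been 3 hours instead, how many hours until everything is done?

16

The binding path is T1→T2→T3→T6 = 2+5+5+4 = 16; finish at 16 hours.
Since T6 is critical, the -1 change carries straight to that chain (now 15 hours).
The binding chain switches to T1→T2→T4 = 2+5+9 = 16; finish 16 hours.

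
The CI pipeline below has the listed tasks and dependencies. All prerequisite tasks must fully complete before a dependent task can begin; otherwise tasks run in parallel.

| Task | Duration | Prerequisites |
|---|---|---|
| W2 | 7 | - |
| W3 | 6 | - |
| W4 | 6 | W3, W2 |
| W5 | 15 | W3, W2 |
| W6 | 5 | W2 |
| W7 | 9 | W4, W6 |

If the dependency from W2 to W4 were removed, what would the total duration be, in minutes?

Original critical path: W2→W4→W7 = 7+6+9 = 22 ⇒ 22 minutes.
Without W2→W4, W4's earliest start moves from 7 to 6.
After: W2→W5 = 7+15 = 22 → 22 minutes.

22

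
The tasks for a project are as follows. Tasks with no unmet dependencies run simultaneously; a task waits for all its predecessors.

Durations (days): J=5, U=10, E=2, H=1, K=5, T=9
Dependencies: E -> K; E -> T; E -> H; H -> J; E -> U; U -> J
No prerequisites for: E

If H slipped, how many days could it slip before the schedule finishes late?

9

E→U→J = 2+10+5 = 17 sets the makespan at 17 days.
The longest chain containing H totals 8 days.
Float = 17 − 8 = 9.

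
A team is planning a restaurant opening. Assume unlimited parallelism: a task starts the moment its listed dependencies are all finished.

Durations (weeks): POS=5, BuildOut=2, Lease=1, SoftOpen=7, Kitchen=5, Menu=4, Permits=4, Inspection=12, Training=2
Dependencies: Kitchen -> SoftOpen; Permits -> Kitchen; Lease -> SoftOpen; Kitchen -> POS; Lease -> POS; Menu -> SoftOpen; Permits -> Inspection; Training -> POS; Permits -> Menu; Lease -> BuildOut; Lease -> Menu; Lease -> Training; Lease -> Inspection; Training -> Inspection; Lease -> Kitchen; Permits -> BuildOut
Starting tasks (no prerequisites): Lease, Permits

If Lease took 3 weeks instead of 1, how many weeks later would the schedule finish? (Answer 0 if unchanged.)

1

The binding path is Permits→Kitchen→SoftOpen = 4+5+7 = 16; finish at 16 weeks.
Lease is off the critical path — its longest chain is 15 weeks, giving 1 of slack.
Now Lease→Training→Inspection = 3+2+12 = 17 is longest, so the finish becomes 17 weeks.
Change in finish: 17 − 16 = +1 weeks.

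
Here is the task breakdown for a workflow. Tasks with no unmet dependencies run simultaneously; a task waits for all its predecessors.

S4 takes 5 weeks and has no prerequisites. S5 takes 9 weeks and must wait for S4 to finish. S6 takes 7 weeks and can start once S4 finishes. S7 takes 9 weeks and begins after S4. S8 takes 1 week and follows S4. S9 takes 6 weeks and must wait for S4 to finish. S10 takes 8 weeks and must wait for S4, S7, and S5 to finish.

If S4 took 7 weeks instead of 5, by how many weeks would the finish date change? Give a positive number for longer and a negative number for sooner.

2

Critical path before the change: S4→S5→S10 = 5+9+8 = 22 giving 22 weeks.
Since S4 is critical, the +2 change carries straight to that chain (now 24 weeks).
The critical path is still S4→S5→S10; finish is now 24 weeks.
Change in finish: 24 − 22 = +2 weeks.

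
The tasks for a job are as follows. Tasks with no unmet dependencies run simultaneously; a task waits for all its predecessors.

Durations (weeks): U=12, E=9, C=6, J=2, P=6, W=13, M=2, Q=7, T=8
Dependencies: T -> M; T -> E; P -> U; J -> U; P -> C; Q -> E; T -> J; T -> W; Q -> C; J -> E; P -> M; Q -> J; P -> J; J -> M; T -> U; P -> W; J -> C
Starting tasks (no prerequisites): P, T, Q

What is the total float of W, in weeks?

T→J→U = 8+2+12 = 22 sets the makespan at 22 weeks.
W finishes as early as 21 and must finish by 22.
Float = 22 − 21 = 1.

1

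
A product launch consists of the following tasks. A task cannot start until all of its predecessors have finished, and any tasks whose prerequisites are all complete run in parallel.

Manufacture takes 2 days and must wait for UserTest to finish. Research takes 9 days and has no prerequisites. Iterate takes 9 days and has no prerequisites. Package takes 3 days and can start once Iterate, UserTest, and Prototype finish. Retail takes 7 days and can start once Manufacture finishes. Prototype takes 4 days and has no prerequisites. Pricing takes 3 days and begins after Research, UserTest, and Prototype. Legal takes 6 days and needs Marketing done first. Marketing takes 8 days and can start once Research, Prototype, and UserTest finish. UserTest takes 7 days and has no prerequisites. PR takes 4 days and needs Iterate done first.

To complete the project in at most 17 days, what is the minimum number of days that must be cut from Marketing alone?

6

Current finish: 23 days; target: 17.
Marketing is on every critical path, so each day cut from Marketing cuts the finish by one (this holds down to a finish of 16).
Need 23 − 17 = 6 days off Marketing → Marketing becomes 2 days, finish becomes 17.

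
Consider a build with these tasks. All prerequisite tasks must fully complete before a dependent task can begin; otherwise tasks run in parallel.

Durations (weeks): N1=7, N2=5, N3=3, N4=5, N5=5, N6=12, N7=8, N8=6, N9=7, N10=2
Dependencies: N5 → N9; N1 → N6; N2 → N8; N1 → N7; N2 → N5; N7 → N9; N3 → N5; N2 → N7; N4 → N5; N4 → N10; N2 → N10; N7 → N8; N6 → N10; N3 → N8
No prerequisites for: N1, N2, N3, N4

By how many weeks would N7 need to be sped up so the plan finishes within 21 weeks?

1

Current finish: 22 weeks; target: 21.
N7 is on every critical path, so each week cut from N7 cuts the finish by one (this holds down to a finish of 21).
Need 22 − 21 = 1 week off N7 → N7 becomes 7 weeks, finish becomes 21.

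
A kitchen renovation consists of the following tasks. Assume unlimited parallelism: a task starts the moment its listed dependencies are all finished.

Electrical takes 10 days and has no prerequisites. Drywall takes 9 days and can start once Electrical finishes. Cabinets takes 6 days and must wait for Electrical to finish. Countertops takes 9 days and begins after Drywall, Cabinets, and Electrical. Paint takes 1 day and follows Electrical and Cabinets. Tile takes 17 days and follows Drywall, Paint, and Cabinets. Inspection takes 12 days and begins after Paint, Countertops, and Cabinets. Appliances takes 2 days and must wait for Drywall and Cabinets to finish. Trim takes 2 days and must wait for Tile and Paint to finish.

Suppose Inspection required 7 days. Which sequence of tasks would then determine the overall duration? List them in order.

Electrical, Drywall, Tile, Trim

Baseline: Electrical→Drywall→Countertops→Inspection = 10+9+9+12 = 40 → 40 days.
Since Inspection is critical, the -5 change carries straight to that chain (now 35 days).
The binding chain switches to Electrical→Drywall→Tile→Trim = 10+9+17+2 = 38; finish 38 days.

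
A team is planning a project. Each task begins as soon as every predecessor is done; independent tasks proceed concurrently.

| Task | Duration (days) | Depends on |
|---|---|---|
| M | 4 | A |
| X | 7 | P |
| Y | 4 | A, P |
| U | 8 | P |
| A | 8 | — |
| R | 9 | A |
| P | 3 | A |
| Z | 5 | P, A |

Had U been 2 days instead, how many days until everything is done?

18

Critical path before the change: A→P→U = 8+3+8 = 19 giving 19 days.
Since U is critical, the -6 change carries straight to that chain (now 13 days).
Now A→P→X = 8+3+7 = 18 is longest, so the finish becomes 18 days.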